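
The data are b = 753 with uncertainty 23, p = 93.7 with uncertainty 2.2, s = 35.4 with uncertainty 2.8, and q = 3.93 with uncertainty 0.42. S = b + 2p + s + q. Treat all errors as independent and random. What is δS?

23.6

S is a linear combination, so absolute uncertainties add in quadrature:
  (δb)² = 529;  (2·δp)² = 19.4;  (δs)² = 7.84;  (δq)² = 0.176
δS = √(556) = 23.6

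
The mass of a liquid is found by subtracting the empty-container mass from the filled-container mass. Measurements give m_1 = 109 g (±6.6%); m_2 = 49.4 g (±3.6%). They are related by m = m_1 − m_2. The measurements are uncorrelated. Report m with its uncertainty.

Each term contributes (cᵢ δxᵢ)² to (δm)²:
  (δm_1)² = 51.8;  (δm_2)² = 3.16
δm = √(54.9) = 7.41 g
m = 59.6 g.

59.6 ± 7.41 g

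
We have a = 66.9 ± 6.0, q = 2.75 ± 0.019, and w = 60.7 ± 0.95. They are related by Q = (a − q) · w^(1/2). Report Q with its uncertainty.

500 ± 46.9

Let u = a − q = 64.2. δu = √(δa² + δq²) = √(36.0 + 0.000361) = 6.00, so δu/u = 0.0935.
Q is then a monomial in u, w:
δQ/Q = √((δu/u)² + (½·δw/w)²) = √(0.00875 + 6.12e-05) = 0.0939
Q = 500, so δQ = 0.0939 × 500 = 46.9.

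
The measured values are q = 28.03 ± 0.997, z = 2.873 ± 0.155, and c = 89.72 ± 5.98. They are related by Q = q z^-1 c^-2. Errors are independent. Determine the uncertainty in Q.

Each factor contributes (exponent × relative error)² to (δQ/Q)²:
  (1·δq/q)² = (1×0.0356)² = 0.00127;  (-1·δz/z)² = (-1×0.0540)² = 0.00291;  (-2·δc/c)² = (-2×0.0667)² = 0.0178
δQ/Q = √(0.0219) = 0.148
Q = 0.001212, so δQ = 0.148 × 0.001212 = 0.000180.

0.000180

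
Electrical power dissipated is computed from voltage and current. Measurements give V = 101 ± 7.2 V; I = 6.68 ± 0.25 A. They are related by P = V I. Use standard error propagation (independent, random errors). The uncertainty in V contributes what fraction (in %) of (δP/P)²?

(δP/P)² = (1·δV/V)² + (1·δI/I)²
  V term: (1×0.0713)² = 0.00508
  I term: (1×0.0374)² = 0.00140
Total = 0.00648. Share from V = 0.00508/0.00648 = 0.784.

78.4%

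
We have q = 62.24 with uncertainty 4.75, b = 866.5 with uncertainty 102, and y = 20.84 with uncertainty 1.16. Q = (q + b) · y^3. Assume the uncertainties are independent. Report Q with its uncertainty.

Let u = q + b = 928.7. δu = √(δq² + δb²) = √(22.6 + 10400) = 102, so δu/u = 0.110.
Q is then a monomial in u, y:
δQ/Q = √((δu/u)² + (3·δy/y)²) = √(0.0121 + 0.0279) = 0.200
Q = 8.406e+06, so δQ = 0.200 × 8.406e+06 = 1.68e+06.

(8.406 ± 1.68) × 10^6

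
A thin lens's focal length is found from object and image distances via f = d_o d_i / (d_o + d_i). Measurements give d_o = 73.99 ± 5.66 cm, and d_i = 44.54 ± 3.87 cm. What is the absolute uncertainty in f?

1.71 cm

∂f/∂d_o = (d_i/(d_o+d_i))² = 0.141;  ∂f/∂d_i = (d_o/(d_o+d_i))² = 0.390
δf = √((∂f/∂d_o · δd_o)² + (∂f/∂d_i · δd_i)²) = √(0.639 + 2.27) = 1.71 cm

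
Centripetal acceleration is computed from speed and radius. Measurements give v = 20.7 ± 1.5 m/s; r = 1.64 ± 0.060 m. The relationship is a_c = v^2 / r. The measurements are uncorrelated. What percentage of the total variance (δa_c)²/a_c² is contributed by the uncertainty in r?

(δa_c/a_c)² = (2·δv/v)² + (-1·δr/r)²
  v term: (2×0.0725)² = 0.0210
  r term: (-1×0.0366)² = 0.00134
Total = 0.0223. Share from r = 0.00134/0.0223 = 0.0599.

5.99%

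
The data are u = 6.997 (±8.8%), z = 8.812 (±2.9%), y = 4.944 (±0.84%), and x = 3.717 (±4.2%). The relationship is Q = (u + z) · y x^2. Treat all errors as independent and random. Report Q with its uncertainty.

1080 ± 102

Let w = u + z = 15.81. δw = √(δu² + δz²) = √(0.379 + 0.0653) = 0.667, so δw/w = 0.0422.
Q is then a monomial in w, y, x:
δQ/Q = √((δw/w)² + (1·δy/y)² + (2·δx/x)²) = √(0.00178 + 7.06e-05 + 0.00706) = 0.0944
Q = 1080, so δQ = 0.0944 × 1080 = 102.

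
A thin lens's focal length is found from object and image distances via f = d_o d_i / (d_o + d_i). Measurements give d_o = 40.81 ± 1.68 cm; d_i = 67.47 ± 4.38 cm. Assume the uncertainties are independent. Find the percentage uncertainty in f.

∂f/∂d_o = (d_i/(d_o+d_i))² = 0.388;  ∂f/∂d_i = (d_o/(d_o+d_i))² = 0.142
δf = √((∂f/∂d_o · δd_o)² + (∂f/∂d_i · δd_i)²) = √(0.425 + 0.387) = 0.901 cm
f = 25.43 cm, so δf/f = 0.901/25.43 = 0.0354.

3.54%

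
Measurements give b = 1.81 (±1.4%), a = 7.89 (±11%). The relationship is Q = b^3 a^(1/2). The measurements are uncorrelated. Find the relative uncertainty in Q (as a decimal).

0.0692

Q is a product of powers, so relative uncertainties combine in quadrature:
  (3·δb/b)² = (3×0.0140)² = 0.00176;  (½·δa/a)² = (0.5×0.110)² = 0.00302
δQ/Q = √(0.00479) = 0.0692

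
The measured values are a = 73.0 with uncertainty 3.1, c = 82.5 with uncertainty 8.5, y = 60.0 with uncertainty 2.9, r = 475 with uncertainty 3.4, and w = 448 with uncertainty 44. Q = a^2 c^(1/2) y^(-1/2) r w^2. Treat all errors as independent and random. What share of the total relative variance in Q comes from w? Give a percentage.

78.6%

(δQ/Q)² = (2·δa/a)² + (½·δc/c)² + (−½·δy/y)² + (1·δr/r)² + (2·δw/w)²
  a term: (2×0.0425)² = 0.00721
  c term: (0.5×0.103)² = 0.00265
  y term: (-0.5×0.0483)² = 0.000584
  r term: (1×0.00716)² = 5.12e-05
  w term: (2×0.0982)² = 0.0386
Total = 0.0491. Share from w = 0.0386/0.0491 = 0.786.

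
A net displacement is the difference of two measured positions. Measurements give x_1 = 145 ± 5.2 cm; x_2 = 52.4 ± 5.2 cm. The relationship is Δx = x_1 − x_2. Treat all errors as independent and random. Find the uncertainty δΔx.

7.35 cm

Absolute uncertainties add in quadrature for a linear combination:
  (δx_1)² = 27.0;  (δx_2)² = 27.0
δΔx = √(54.1) = 7.35 cm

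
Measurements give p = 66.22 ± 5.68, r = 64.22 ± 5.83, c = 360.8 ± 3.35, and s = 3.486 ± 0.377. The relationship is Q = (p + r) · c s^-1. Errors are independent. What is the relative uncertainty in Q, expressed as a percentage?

Let u = p + r = 130.4. δu = √(δp² + δr²) = √(32.3 + 34.0) = 8.14, so δu/u = 0.0624.
Q is then a monomial in u, c, s:
δQ/Q = √((δu/u)² + (1·δc/c)² + (-1·δs/s)²) = √(0.00389 + 8.62e-05 + 0.0117) = 0.125

12.5%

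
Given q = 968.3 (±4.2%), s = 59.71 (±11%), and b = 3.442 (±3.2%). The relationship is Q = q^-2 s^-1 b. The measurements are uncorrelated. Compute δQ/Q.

Since Q is a product/quotient, work with relative uncertainties:
  (-2·δq/q)² = (-2×0.0420)² = 0.00706;  (-1·δs/s)² = (-1×0.110)² = 0.0121;  (1·δb/b)² = (1×0.0320)² = 0.00102
δQ/Q = √(0.0202) = 0.142

0.142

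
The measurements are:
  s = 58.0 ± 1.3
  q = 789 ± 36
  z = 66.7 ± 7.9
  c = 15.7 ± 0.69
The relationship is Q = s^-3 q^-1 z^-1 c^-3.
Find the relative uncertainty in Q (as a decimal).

0.195

Q is a product of powers, so relative uncertainties combine in quadrature:
  (-3·δs/s)² = (-3×0.0224)² = 0.00452;  (-1·δq/q)² = (-1×0.0456)² = 0.00208;  (-1·δz/z)² = (-1×0.118)² = 0.0140;  (-3·δc/c)² = (-3×0.0439)² = 0.0174
δQ/Q = √(0.0380) = 0.195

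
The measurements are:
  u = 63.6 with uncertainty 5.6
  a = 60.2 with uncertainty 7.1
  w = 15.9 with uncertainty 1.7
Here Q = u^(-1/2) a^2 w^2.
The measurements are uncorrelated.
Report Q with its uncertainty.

(1.15 ± 0.369) × 10^5

Q is a product of powers, so relative uncertainties combine in quadrature:
  (−½·δu/u)² = (-0.5×0.0881)² = 0.00194;  (2·δa/a)² = (2×0.118)² = 0.0556;  (2·δw/w)² = (2×0.107)² = 0.0457
δQ/Q = √(0.103) = 0.321
Q = 1.15e+05, so δQ = 0.321 × 1.15e+05 = 36900.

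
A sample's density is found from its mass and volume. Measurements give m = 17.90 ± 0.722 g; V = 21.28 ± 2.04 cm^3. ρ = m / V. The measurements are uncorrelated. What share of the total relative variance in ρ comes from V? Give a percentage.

(δρ/ρ)² = (1·δm/m)² + (-1·δV/V)²
  m term: (1×0.0403)² = 0.00163
  V term: (-1×0.0959)² = 0.00919
Total = 0.0108. Share from V = 0.00919/0.0108 = 0.850.

85.0%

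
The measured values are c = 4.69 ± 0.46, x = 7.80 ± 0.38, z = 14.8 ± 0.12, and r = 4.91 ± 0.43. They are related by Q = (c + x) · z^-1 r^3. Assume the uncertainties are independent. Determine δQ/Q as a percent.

26.7%

Let u = c + x = 12.5. δu = √(δc² + δx²) = √(0.212 + 0.144) = 0.597, so δu/u = 0.0478.
Q is then a monomial in u, z, r:
δQ/Q = √((δu/u)² + (-1·δz/z)² + (3·δr/r)²) = √(0.00228 + 6.57e-05 + 0.0690) = 0.267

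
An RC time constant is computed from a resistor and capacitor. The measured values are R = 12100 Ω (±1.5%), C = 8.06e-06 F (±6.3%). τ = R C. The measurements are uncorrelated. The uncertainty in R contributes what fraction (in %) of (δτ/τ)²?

(δτ/τ)² = (1·δR/R)² + (1·δC/C)²
  R term: (1×0.0150)² = 0.000225
  C term: (1×0.0630)² = 0.00397
Total = 0.00419. Share from R = 0.000225/0.00419 = 0.0536.

5.36%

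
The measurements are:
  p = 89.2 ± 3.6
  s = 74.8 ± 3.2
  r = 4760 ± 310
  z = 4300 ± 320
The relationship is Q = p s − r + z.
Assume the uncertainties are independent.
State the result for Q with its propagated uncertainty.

6210 ± 594

Let w = p·s = 6670. δw/w = √((1·δp/p)² + (1·δs/s)²) = √(0.00163 + 0.00183) = 0.0588, so δw = 392.
Q = w − r + z: δQ = √(δw² + δr² + δz²) = √(1.54e+05 + 96100 + 1.02e+05) = 594
Q = 6210.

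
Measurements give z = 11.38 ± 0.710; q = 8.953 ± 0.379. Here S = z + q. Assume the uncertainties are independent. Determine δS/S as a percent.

3.96%

For a sum/difference, combine absolute errors in quadrature:
  (δz)² = 0.504;  (δq)² = 0.144
δS = √(0.648) = 0.805
S = 20.33, so δS/S = 0.805/20.33 = 0.0396.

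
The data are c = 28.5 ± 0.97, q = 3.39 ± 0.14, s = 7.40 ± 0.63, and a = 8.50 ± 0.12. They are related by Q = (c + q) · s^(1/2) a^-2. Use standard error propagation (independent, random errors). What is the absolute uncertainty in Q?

Let u = c + q = 31.9. δu = √(δc² + δq²) = √(0.941 + 0.0196) = 0.980, so δu/u = 0.0307.
Q is then a monomial in u, s, a:
δQ/Q = √((δu/u)² + (½·δs/s)² + (-2·δa/a)²) = √(0.000944 + 0.00181 + 0.000797) = 0.0596
Q = 1.20, so δQ = 0.0596 × 1.20 = 0.0716.

0.0716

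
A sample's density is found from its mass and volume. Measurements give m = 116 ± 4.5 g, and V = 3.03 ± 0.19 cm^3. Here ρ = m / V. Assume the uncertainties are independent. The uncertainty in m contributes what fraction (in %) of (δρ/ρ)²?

(δρ/ρ)² = (1·δm/m)² + (-1·δV/V)²
  m term: (1×0.0388)² = 0.00150
  V term: (-1×0.0627)² = 0.00393
Total = 0.00544. Share from m = 0.00150/0.00544 = 0.277.

27.7%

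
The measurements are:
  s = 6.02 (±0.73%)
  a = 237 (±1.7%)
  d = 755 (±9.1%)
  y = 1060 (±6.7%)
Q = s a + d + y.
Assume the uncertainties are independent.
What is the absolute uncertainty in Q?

102

Let p = s·a = 1430. δp/p = √((1·δs/s)² + (1·δa/a)²) = √(5.33e-05 + 0.000289) = 0.0185, so δp = 26.4.
Q = p + d + y: δQ = √(δp² + δd² + δy²) = √(697 + 4720 + 5040) = 102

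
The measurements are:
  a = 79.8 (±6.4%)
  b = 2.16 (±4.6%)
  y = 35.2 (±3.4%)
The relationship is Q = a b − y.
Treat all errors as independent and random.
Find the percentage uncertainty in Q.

Let p = a·b = 172. δp/p = √((1·δa/a)² + (1·δb/b)²) = √(0.00410 + 0.00212) = 0.0788, so δp = 13.6.
Q = p − y: δQ = √(δp² + δy²) = √(185 + 1.43) = 13.6
Q = 137, so δQ/Q = 13.6/137 = 0.0994.

9.94%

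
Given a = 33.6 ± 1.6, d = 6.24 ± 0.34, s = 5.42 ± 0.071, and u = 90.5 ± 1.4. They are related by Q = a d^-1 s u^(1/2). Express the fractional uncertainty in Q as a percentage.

Since Q is a product/quotient, work with relative uncertainties:
  (1·δa/a)² = (1×0.0476)² = 0.00227;  (-1·δd/d)² = (-1×0.0545)² = 0.00297;  (1·δs/s)² = (1×0.0131)² = 0.000172;  (½·δu/u)² = (0.5×0.0155)² = 5.98e-05
δQ/Q = √(0.00547) = 0.0739

7.39%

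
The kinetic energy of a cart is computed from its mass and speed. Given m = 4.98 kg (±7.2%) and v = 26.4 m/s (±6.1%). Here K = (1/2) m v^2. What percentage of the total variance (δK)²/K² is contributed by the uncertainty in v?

74.2%

(δK/K)² = (1·δm/m)² + (2·δv/v)²
  m term: (1×0.0720)² = 0.00518
  v term: (2×0.0610)² = 0.0149
Total = 0.0201. Share from v = 0.0149/0.0201 = 0.742.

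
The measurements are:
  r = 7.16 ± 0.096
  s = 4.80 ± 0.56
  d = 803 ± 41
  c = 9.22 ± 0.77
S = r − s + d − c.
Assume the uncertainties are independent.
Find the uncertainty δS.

Absolute uncertainties add in quadrature for a linear combination:
  (δr)² = 0.00922;  (δs)² = 0.314;  (δd)² = 1680;  (δc)² = 0.593
δS = √(1680) = 41.0

41.0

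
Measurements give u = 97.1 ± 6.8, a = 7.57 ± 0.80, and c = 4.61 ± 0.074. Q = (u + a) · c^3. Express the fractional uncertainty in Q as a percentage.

8.12%

Let w = u + a = 105. δw = √(δu² + δa²) = √(46.2 + 0.640) = 6.85, so δw/w = 0.0654.
Q is then a monomial in w, c:
δQ/Q = √((δw/w)² + (3·δc/c)²) = √(0.00428 + 0.00232) = 0.0812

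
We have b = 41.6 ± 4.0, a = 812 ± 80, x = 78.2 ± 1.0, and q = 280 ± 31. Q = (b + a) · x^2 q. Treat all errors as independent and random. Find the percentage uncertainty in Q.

14.7%

Let u = b + a = 854. δu = √(δb² + δa²) = √(16.0 + 6400) = 80.1, so δu/u = 0.0938.
Q is then a monomial in u, x, q:
δQ/Q = √((δu/u)² + (2·δx/x)² + (1·δq/q)²) = √(0.00881 + 0.000654 + 0.0123) = 0.147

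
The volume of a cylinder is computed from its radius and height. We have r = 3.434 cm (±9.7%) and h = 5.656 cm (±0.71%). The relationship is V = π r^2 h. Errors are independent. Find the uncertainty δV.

Each factor contributes (exponent × relative error)² to (δV/V)²:
  (2·δr/r)² = (2×0.0970)² = 0.0376;  (1·δh/h)² = (1×0.00710)² = 5.04e-05
δV/V = √(0.0377) = 0.194
V = 209.5 cm^3, so δV = 0.194 × 209.5 = 40.7 cm^3.

40.7 cm^3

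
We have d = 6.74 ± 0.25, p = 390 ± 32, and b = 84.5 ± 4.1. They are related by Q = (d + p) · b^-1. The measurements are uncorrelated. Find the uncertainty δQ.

0.442

Let u = d + p = 397. δu = √(δd² + δp²) = √(0.0625 + 1020) = 32.0, so δu/u = 0.0807.
Q is then a monomial in u, b:
δQ/Q = √((δu/u)² + (-1·δb/b)²) = √(0.00651 + 0.00235) = 0.0941
Q = 4.70, so δQ = 0.0941 × 4.70 = 0.442.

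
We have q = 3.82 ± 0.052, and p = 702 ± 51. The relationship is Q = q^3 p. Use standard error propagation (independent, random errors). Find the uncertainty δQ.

Since Q is a product/quotient, work with relative uncertainties:
  (3·δq/q)² = (3×0.0136)² = 0.00167;  (1·δp/p)² = (1×0.0726)² = 0.00528
δQ/Q = √(0.00695) = 0.0833
Q = 39100, so δQ = 0.0833 × 39100 = 3260.

3260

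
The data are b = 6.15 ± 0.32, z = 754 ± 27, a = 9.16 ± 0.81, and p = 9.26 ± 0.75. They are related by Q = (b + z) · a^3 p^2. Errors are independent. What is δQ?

Let u = b + z = 760. δu = √(δb² + δz²) = √(0.102 + 729) = 27.0, so δu/u = 0.0355.
Q is then a monomial in u, a, p:
δQ/Q = √((δu/u)² + (3·δa/a)² + (2·δp/p)²) = √(0.00126 + 0.0704 + 0.0262) = 0.313
Q = 5.01e+07, so δQ = 0.313 × 5.01e+07 = 1.57e+07.

1.57e+07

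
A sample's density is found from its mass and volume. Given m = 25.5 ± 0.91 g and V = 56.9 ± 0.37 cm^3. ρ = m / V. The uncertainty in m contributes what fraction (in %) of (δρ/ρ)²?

96.8%

(δρ/ρ)² = (1·δm/m)² + (-1·δV/V)²
  m term: (1×0.0357)² = 0.00127
  V term: (-1×0.00650)² = 4.23e-05
Total = 0.00132. Share from m = 0.00127/0.00132 = 0.968.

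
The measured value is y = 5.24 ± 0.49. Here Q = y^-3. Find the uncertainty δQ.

0.00195

Relative error in a monomial: (δQ/Q)² = Σ (nᵢ · δxᵢ/xᵢ)².
  (-3·δy/y)² = (-3×0.0935)² = 0.0787
δQ/Q = √(0.0787) = 0.281
Q = 0.00695, so δQ = 0.281 × 0.00695 = 0.00195.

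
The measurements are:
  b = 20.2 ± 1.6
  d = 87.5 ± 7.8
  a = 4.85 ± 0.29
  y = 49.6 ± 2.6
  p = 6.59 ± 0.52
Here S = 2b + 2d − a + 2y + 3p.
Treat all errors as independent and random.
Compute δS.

S is a linear combination, so absolute uncertainties add in quadrature:
  (2·δb)² = 10.2;  (2·δd)² = 243;  (δa)² = 0.0841;  (2·δy)² = 27.0;  (3·δp)² = 2.43
δS = √(283) = 16.8

16.8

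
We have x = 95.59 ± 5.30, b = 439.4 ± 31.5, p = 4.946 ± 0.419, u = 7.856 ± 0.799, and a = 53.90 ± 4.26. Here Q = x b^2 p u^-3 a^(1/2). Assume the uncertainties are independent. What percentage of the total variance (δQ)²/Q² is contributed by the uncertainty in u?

(δQ/Q)² = (1·δx/x)² + (2·δb/b)² + (1·δp/p)² + (-3·δu/u)² + (½·δa/a)²
  x term: (1×0.0554)² = 0.00307
  b term: (2×0.0717)² = 0.0206
  p term: (1×0.0847)² = 0.00718
  u term: (-3×0.102)² = 0.0931
  a term: (0.5×0.0790)² = 0.00156
Total = 0.125. Share from u = 0.0931/0.125 = 0.742.

74.2%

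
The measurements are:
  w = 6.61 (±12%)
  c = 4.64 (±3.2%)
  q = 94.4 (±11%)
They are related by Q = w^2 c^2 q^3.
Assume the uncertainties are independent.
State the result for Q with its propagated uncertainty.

Products/powers → add relative errors in quadrature, weighted by exponent:
  (2·δw/w)² = (2×0.120)² = 0.0576;  (2·δc/c)² = (2×0.0320)² = 0.00410;  (3·δq/q)² = (3×0.110)² = 0.109
δQ/Q = √(0.171) = 0.413
Q = 7.91e+08, so δQ = 0.413 × 7.91e+08 = 3.27e+08.

(7.91 ± 3.27) × 10^8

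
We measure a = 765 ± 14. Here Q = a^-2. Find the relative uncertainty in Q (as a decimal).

Q ∝ a^-2, so δQ/Q = |-2| · δa/a = 2 × 0.0183 = 0.0366.

0.0366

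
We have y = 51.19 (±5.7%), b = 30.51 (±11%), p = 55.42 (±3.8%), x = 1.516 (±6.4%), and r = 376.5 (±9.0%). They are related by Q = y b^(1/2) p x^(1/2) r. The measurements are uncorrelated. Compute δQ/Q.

Each factor contributes (exponent × relative error)² to (δQ/Q)²:
  (1·δy/y)² = (1×0.0570)² = 0.00325;  (½·δb/b)² = (0.5×0.110)² = 0.00302;  (1·δp/p)² = (1×0.0380)² = 0.00144;  (½·δx/x)² = (0.5×0.0640)² = 0.00102;  (1·δr/r)² = (1×0.0900)² = 0.00810
δQ/Q = √(0.0168) = 0.130

0.130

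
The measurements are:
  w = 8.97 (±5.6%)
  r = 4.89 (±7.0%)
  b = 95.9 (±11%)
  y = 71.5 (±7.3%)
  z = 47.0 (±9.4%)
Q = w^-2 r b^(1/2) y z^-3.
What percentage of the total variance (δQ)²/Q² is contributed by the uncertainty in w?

(δQ/Q)² = (-2·δw/w)² + (1·δr/r)² + (½·δb/b)² + (1·δy/y)² + (-3·δz/z)²
  w term: (-2×0.0560)² = 0.0125
  r term: (1×0.0700)² = 0.00490
  b term: (0.5×0.110)² = 0.00302
  y term: (1×0.0730)² = 0.00533
  z term: (-3×0.0940)² = 0.0795
Total = 0.105. Share from w = 0.0125/0.105 = 0.119.

11.9%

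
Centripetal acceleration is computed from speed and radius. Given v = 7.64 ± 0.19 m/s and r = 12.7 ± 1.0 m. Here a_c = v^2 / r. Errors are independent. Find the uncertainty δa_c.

Since a_c is a product/quotient, work with relative uncertainties:
  (2·δv/v)² = (2×0.0249)² = 0.00247;  (-1·δr/r)² = (-1×0.0787)² = 0.00620
δa_c/a_c = √(0.00867) = 0.0931
a_c = 4.60 m/s^2, so δa_c = 0.0931 × 4.60 = 0.428 m/s^2.

0.428 m/s^2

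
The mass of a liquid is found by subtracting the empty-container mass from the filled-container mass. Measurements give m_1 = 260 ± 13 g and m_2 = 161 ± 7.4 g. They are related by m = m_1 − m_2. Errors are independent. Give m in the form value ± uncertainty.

Sums and differences: (δm)² = Σ (cᵢ δxᵢ)².
  (δm_1)² = 169;  (δm_2)² = 54.8
δm = √(224) = 15.0 g
m = 99.0 g.

99.0 ± 15.0 g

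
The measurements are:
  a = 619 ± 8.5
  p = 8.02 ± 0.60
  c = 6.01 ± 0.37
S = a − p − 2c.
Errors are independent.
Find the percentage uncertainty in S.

S is a linear combination, so absolute uncertainties add in quadrature:
  (δa)² = 72.2;  (δp)² = 0.360;  (2·δc)² = 0.548
δS = √(73.2) = 8.55
S = 599, so δS/S = 8.55/599 = 0.0143.

1.43%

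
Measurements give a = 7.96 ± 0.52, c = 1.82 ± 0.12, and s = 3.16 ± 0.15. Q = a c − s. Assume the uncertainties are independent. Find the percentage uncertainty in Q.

Let p = a·c = 14.5. δp/p = √((1·δa/a)² + (1·δc/c)²) = √(0.00427 + 0.00435) = 0.0928, so δp = 1.34.
Q = p − s: δQ = √(δp² + δs²) = √(1.81 + 0.0225) = 1.35
Q = 11.3, so δQ/Q = 1.35/11.3 = 0.119.

11.9%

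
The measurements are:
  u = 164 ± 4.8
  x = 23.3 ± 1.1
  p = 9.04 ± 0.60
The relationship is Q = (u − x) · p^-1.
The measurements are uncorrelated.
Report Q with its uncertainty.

15.6 ± 1.17

Let w = u − x = 141. δw = √(δu² + δx²) = √(23.0 + 1.21) = 4.92, so δw/w = 0.0350.
Q is then a monomial in w, p:
δQ/Q = √((δw/w)² + (-1·δp/p)²) = √(0.00122 + 0.00441) = 0.0750
Q = 15.6, so δQ = 0.0750 × 15.6 = 1.17.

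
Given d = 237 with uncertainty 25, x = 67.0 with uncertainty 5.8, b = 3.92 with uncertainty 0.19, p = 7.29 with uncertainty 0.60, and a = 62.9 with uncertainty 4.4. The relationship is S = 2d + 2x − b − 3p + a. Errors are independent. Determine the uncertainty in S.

51.5

S is a linear combination, so absolute uncertainties add in quadrature:
  (2·δd)² = 2500;  (2·δx)² = 135;  (δb)² = 0.0361;  (3·δp)² = 3.24;  (δa)² = 19.4
δS = √(2660) = 51.5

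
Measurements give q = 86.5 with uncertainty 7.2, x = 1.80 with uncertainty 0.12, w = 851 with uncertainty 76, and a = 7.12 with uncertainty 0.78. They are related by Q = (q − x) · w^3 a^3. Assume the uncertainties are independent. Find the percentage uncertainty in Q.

Let u = q − x = 84.7. δu = √(δq² + δx²) = √(51.8 + 0.0144) = 7.20, so δu/u = 0.0850.
Q is then a monomial in u, w, a:
δQ/Q = √((δu/u)² + (3·δw/w)² + (3·δa/a)²) = √(0.00723 + 0.0718 + 0.108) = 0.432

43.2%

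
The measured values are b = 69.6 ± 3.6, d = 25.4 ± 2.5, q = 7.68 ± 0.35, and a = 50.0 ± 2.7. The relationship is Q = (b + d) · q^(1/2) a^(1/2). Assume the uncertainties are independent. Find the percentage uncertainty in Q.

Let u = b + d = 95.0. δu = √(δb² + δd²) = √(13.0 + 6.25) = 4.38, so δu/u = 0.0461.
Q is then a monomial in u, q, a:
δQ/Q = √((δu/u)² + (½·δq/q)² + (½·δa/a)²) = √(0.00213 + 0.000519 + 0.000729) = 0.0581

5.81%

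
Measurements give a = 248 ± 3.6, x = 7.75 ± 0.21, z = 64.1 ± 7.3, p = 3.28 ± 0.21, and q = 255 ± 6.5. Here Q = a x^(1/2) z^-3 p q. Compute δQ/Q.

0.349

Relative error in a monomial: (δQ/Q)² = Σ (nᵢ · δxᵢ/xᵢ)².
  (1·δa/a)² = (1×0.0145)² = 0.000211;  (½·δx/x)² = (0.5×0.0271)² = 0.000184;  (-3·δz/z)² = (-3×0.114)² = 0.117;  (1·δp/p)² = (1×0.0640)² = 0.00410;  (1·δq/q)² = (1×0.0255)² = 0.000650
δQ/Q = √(0.122) = 0.349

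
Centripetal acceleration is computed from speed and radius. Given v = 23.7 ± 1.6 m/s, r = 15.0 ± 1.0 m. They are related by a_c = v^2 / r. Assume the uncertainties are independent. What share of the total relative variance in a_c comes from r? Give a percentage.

(δa_c/a_c)² = (2·δv/v)² + (-1·δr/r)²
  v term: (2×0.0675)² = 0.0182
  r term: (-1×0.0667)² = 0.00444
Total = 0.0227. Share from r = 0.00444/0.0227 = 0.196.

19.6%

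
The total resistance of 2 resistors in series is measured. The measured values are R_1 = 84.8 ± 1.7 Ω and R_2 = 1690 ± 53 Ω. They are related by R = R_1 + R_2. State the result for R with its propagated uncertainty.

1770 ± 53.0 Ω

Absolute uncertainties add in quadrature for a linear combination:
  (δR_1)² = 2.89;  (δR_2)² = 2810
δR = √(2810) = 53.0 Ω
R = 1770 Ω.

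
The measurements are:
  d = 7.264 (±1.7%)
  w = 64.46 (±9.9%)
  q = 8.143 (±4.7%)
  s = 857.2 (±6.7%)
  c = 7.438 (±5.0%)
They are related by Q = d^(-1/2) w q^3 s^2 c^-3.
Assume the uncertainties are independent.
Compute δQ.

For a monomial Q ∝ d^(-1/2), w, q^3, s^2, c^-3, fractional errors add in quadrature:
  (−½·δd/d)² = (-0.5×0.0170)² = 7.23e-05;  (1·δw/w)² = (1×0.0990)² = 0.00980;  (3·δq/q)² = (3×0.0470)² = 0.0199;  (2·δs/s)² = (2×0.0670)² = 0.0180;  (-3·δc/c)² = (-3×0.0500)² = 0.0225
δQ/Q = √(0.0702) = 0.265
Q = 2.306e+07, so δQ = 0.265 × 2.306e+07 = 6.11e+06.

6.11e+06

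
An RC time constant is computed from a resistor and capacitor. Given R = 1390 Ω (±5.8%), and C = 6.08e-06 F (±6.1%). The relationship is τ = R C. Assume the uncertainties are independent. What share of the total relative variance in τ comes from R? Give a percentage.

(δτ/τ)² = (1·δR/R)² + (1·δC/C)²
  R term: (1×0.0580)² = 0.00336
  C term: (1×0.0610)² = 0.00372
Total = 0.00708. Share from R = 0.00336/0.00708 = 0.475.

47.5%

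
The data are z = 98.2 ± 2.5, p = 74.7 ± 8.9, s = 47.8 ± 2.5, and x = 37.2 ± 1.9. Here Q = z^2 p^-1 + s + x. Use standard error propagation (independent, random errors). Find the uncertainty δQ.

17.0

Let w = z^2·p^-1 = 129. δw/w = √((2·δz/z)² + (-1·δp/p)²) = √(0.00259 + 0.0142) = 0.130, so δw = 16.7.
Q = w + s + x: δQ = √(δw² + δs² + δx²) = √(280 + 6.25 + 3.61) = 17.0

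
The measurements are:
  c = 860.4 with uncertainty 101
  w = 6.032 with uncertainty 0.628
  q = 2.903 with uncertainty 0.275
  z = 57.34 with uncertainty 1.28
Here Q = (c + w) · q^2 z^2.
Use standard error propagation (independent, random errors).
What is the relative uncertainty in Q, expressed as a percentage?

Let u = c + w = 866.4. δu = √(δc² + δw²) = √(10200 + 0.394) = 101, so δu/u = 0.117.
Q is then a monomial in u, q, z:
δQ/Q = √((δu/u)² + (2·δq/q)² + (2·δz/z)²) = √(0.0136 + 0.0359 + 0.00199) = 0.227

22.7%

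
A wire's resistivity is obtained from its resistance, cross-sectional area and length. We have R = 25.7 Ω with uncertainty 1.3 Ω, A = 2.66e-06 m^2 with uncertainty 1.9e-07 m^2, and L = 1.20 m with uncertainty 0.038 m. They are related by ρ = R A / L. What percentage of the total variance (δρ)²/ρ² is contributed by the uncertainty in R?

(δρ/ρ)² = (1·δR/R)² + (1·δA/A)² + (-1·δL/L)²
  R term: (1×0.0506)² = 0.00256
  A term: (1×0.0714)² = 0.00510
  L term: (-1×0.0317)² = 0.00100
Total = 0.00866. Share from R = 0.00256/0.00866 = 0.295.

29.5%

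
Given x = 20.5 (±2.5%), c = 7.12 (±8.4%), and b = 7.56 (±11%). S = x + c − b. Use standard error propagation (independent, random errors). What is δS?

Each term contributes (cᵢ δxᵢ)² to (δS)²:
  (δx)² = 0.263;  (δc)² = 0.358;  (δb)² = 0.692
δS = √(1.31) = 1.15

1.15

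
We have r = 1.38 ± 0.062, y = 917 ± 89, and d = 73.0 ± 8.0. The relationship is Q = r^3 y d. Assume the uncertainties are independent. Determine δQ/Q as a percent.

19.9%

Each factor contributes (exponent × relative error)² to (δQ/Q)²:
  (3·δr/r)² = (3×0.0449)² = 0.0182;  (1·δy/y)² = (1×0.0971)² = 0.00942;  (1·δd/d)² = (1×0.110)² = 0.0120
δQ/Q = √(0.0396) = 0.199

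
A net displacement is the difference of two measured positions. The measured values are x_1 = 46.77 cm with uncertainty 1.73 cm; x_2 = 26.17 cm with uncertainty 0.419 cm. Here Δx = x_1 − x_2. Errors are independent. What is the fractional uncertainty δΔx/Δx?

For a sum/difference, combine absolute errors in quadrature:
  (δx_1)² = 2.99;  (δx_2)² = 0.176
δΔx = √(3.17) = 1.78 cm
Δx = 20.60 cm, so δΔx/Δx = 1.78/20.60 = 0.0864.

0.0864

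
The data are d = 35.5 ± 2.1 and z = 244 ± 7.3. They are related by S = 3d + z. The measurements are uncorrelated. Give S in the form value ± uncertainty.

For a sum/difference, combine absolute errors in quadrature:
  (3·δd)² = 39.7;  (δz)² = 53.3
δS = √(93.0) = 9.64
S = 350.

350 ± 9.64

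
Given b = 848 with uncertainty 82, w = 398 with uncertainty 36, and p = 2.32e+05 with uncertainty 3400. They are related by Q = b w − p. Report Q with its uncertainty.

Let h = b·w = 3.38e+05. δh/h = √((1·δb/b)² + (1·δw/w)²) = √(0.00935 + 0.00818) = 0.132, so δh = 44700.
Q = h − p: δQ = √(δh² + δp²) = √(2e+09 + 1.16e+07) = 44800
Q = 1.06e+05.

(1.06 ± 0.448) × 10^5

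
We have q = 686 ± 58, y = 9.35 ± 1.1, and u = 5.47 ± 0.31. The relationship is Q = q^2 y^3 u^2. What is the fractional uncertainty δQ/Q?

Relative error in a monomial: (δQ/Q)² = Σ (nᵢ · δxᵢ/xᵢ)².
  (2·δq/q)² = (2×0.0845)² = 0.0286;  (3·δy/y)² = (3×0.118)² = 0.125;  (2·δu/u)² = (2×0.0567)² = 0.0128
δQ/Q = √(0.166) = 0.407

0.407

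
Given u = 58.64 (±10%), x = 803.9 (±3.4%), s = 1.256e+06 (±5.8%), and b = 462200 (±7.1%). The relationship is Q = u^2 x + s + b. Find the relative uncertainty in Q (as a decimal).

Let p = u^2·x = 2.764e+06. δp/p = √((2·δu/u)² + (1·δx/x)²) = √(0.0400 + 0.00116) = 0.203, so δp = 5.61e+05.
Q = p + s + b: δQ = √(δp² + δs² + δb²) = √(3.14e+11 + 5.31e+09 + 1.08e+09) = 5.66e+05
Q = 4.483e+06, so δQ/Q = 5.66e+05/4.483e+06 = 0.126.

0.126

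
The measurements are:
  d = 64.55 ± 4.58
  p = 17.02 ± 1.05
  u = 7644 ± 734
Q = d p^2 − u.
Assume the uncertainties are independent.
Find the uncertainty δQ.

2760

Let w = d·p^2 = 18700. δw/w = √((1·δd/d)² + (2·δp/p)²) = √(0.00503 + 0.0152) = 0.142, so δw = 2660.
Q = w − u: δQ = √(δw² + δu²) = √(7.08e+06 + 5.39e+05) = 2760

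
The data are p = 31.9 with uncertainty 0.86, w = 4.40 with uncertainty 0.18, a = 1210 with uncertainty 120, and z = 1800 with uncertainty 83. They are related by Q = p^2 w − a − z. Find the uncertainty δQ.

336

Let h = p^2·w = 4480. δh/h = √((2·δp/p)² + (1·δw/w)²) = √(0.00291 + 0.00167) = 0.0677, so δh = 303.
Q = h − a − z: δQ = √(δh² + δa² + δz²) = √(91800 + 14400 + 6890) = 336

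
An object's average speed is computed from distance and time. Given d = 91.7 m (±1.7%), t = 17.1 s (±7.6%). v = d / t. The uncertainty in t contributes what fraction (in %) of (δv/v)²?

95.2%

(δv/v)² = (1·δd/d)² + (-1·δt/t)²
  d term: (1×0.0170)² = 0.000289
  t term: (-1×0.0760)² = 0.00578
Total = 0.00607. Share from t = 0.00578/0.00607 = 0.952.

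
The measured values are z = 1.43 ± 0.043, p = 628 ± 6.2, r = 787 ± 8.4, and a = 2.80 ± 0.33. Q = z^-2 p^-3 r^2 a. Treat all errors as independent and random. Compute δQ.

Since Q is a product/quotient, work with relative uncertainties:
  (-2·δz/z)² = (-2×0.0301)² = 0.00362;  (-3·δp/p)² = (-3×0.00987)² = 0.000877;  (2·δr/r)² = (2×0.0107)² = 0.000456;  (1·δa/a)² = (1×0.118)² = 0.0139
δQ/Q = √(0.0188) = 0.137
Q = 0.00342, so δQ = 0.137 × 0.00342 = 0.000470.

0.000470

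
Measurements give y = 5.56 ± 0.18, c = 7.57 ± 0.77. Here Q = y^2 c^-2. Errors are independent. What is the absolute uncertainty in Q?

0.115

Q is a product of powers, so relative uncertainties combine in quadrature:
  (2·δy/y)² = (2×0.0324)² = 0.00419;  (-2·δc/c)² = (-2×0.102)² = 0.0414
δQ/Q = √(0.0456) = 0.213
Q = 0.539, so δQ = 0.213 × 0.539 = 0.115.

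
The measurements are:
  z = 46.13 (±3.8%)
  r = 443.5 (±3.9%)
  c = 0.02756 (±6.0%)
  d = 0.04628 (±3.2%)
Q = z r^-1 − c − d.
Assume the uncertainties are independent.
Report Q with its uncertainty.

Let p = z·r^-1 = 0.1040. δp/p = √((1·δz/z)² + (-1·δr/r)²) = √(0.00144 + 0.00152) = 0.0545, so δp = 0.00566.
Q = p − c − d: δQ = √(δp² + δc² + δd²) = √(3.21e-05 + 2.73e-06 + 2.19e-06) = 0.00608
Q = 0.03017.

0.03017 ± 0.00608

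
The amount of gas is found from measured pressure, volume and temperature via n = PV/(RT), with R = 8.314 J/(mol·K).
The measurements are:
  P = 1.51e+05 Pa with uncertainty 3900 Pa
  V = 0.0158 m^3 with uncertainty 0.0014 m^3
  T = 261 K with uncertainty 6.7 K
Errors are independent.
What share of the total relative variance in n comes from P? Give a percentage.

7.27%

(δn/n)² = (1·δP/P)² + (1·δV/V)² + (-1·δT/T)²
  P term: (1×0.0258)² = 0.000667
  V term: (1×0.0886)² = 0.00785
  T term: (-1×0.0257)² = 0.000659
Total = 0.00918. Share from P = 0.000667/0.00918 = 0.0727.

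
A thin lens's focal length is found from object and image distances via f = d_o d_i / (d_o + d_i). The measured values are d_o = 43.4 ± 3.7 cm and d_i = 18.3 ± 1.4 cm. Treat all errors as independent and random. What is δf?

∂f/∂d_o = (d_i/(d_o+d_i))² = 0.0880;  ∂f/∂d_i = (d_o/(d_o+d_i))² = 0.495
δf = √((∂f/∂d_o · δd_o)² + (∂f/∂d_i · δd_i)²) = √(0.106 + 0.480) = 0.765 cm

0.765 cm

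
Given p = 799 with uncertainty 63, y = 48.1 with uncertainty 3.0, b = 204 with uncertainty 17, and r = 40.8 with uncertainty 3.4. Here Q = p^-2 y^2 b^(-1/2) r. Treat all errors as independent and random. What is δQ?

Products/powers → add relative errors in quadrature, weighted by exponent:
  (-2·δp/p)² = (-2×0.0788)² = 0.0249;  (2·δy/y)² = (2×0.0624)² = 0.0156;  (−½·δb/b)² = (-0.5×0.0833)² = 0.00174;  (1·δr/r)² = (1×0.0833)² = 0.00694
δQ/Q = √(0.0491) = 0.222
Q = 0.0104, so δQ = 0.222 × 0.0104 = 0.00229.

0.00229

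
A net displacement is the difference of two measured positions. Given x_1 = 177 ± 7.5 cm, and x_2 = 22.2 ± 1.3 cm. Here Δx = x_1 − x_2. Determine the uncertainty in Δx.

7.61 cm

For a sum/difference, combine absolute errors in quadrature:
  (δx_1)² = 56.2;  (δx_2)² = 1.69
δΔx = √(57.9) = 7.61 cm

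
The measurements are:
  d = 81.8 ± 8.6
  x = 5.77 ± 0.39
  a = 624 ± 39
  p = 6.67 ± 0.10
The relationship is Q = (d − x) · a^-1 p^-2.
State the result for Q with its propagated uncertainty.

Let u = d − x = 76.0. δu = √(δd² + δx²) = √(74.0 + 0.152) = 8.61, so δu/u = 0.113.
Q is then a monomial in u, a, p:
δQ/Q = √((δu/u)² + (-1·δa/a)² + (-2·δp/p)²) = √(0.0128 + 0.00391 + 0.000899) = 0.133
Q = 0.00274, so δQ = 0.133 × 0.00274 = 0.000364.

0.00274 ± 0.000364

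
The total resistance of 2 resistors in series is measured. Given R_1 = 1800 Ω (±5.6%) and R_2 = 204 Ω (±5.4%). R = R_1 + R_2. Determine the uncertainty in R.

Sums and differences: (δR)² = Σ (cᵢ δxᵢ)².
  (δR_1)² = 10200;  (δR_2)² = 121
δR = √(10300) = 101 Ω

101 Ω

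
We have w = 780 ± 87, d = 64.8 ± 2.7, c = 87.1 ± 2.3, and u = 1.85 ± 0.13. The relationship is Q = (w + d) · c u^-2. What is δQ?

Let h = w + d = 845. δh = √(δw² + δd²) = √(7570 + 7.29) = 87.0, so δh/h = 0.103.
Q is then a monomial in h, c, u:
δQ/Q = √((δh/h)² + (1·δc/c)² + (-2·δu/u)²) = √(0.0106 + 0.000697 + 0.0198) = 0.176
Q = 21500, so δQ = 0.176 × 21500 = 3790.

3790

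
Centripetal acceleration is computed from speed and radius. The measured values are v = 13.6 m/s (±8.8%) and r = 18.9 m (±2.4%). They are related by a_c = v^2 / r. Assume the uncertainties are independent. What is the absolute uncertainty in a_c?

a_c is a product of powers, so relative uncertainties combine in quadrature:
  (2·δv/v)² = (2×0.0880)² = 0.0310;  (-1·δr/r)² = (-1×0.0240)² = 0.000576
δa_c/a_c = √(0.0316) = 0.178
a_c = 9.79 m/s^2, so δa_c = 0.178 × 9.79 = 1.74 m/s^2.

1.74 m/s^2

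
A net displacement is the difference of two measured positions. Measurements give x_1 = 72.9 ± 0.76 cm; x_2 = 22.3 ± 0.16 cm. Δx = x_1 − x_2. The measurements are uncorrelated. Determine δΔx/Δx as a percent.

Δx is a linear combination, so absolute uncertainties add in quadrature:
  (δx_1)² = 0.578;  (δx_2)² = 0.0256
δΔx = √(0.603) = 0.777 cm
Δx = 50.6 cm, so δΔx/Δx = 0.777/50.6 = 0.0153.

1.53%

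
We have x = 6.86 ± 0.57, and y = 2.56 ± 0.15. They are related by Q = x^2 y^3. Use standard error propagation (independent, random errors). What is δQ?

Since Q is a product/quotient, work with relative uncertainties:
  (2·δx/x)² = (2×0.0831)² = 0.0276;  (3·δy/y)² = (3×0.0586)² = 0.0309
δQ/Q = √(0.0585) = 0.242
Q = 790, so δQ = 0.242 × 790 = 191.

191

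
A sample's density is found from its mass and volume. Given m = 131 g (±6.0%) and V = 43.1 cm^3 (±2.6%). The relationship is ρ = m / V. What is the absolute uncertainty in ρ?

0.199 g/cm^3

Each factor contributes (exponent × relative error)² to (δρ/ρ)²:
  (1·δm/m)² = (1×0.0600)² = 0.00360;  (-1·δV/V)² = (-1×0.0260)² = 0.000676
δρ/ρ = √(0.00428) = 0.0654
ρ = 3.04 g/cm^3, so δρ = 0.0654 × 3.04 = 0.199 g/cm^3.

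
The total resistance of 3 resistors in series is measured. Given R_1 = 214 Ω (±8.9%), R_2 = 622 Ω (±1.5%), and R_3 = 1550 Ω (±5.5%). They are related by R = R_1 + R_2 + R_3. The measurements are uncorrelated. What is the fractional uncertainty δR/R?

0.0368

Each term contributes (cᵢ δxᵢ)² to (δR)²:
  (δR_1)² = 363;  (δR_2)² = 87.0;  (δR_3)² = 7270
δR = √(7720) = 87.8 Ω
R = 2390 Ω, so δR/R = 87.8/2390 = 0.0368.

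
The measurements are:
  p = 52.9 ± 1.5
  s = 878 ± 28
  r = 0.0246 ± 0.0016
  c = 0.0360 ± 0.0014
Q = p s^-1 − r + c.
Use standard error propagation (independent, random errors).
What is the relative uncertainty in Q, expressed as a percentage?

4.66%

Let w = p·s^-1 = 0.0603. δw/w = √((1·δp/p)² + (-1·δs/s)²) = √(0.000804 + 0.00102) = 0.0427, so δw = 0.00257.
Q = w − r + c: δQ = √(δw² + δr² + δc²) = √(6.61e-06 + 2.56e-06 + 1.96e-06) = 0.00334
Q = 0.0717, so δQ/Q = 0.00334/0.0717 = 0.0466.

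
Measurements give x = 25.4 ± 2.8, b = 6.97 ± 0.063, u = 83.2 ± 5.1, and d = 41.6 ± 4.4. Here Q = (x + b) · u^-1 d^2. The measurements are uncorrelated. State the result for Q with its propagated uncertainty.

673 ± 159

Let w = x + b = 32.4. δw = √(δx² + δb²) = √(7.84 + 0.00397) = 2.80, so δw/w = 0.0865.
Q is then a monomial in w, u, d:
δQ/Q = √((δw/w)² + (-1·δu/u)² + (2·δd/d)²) = √(0.00749 + 0.00376 + 0.0447) = 0.237
Q = 673, so δQ = 0.237 × 673 = 159.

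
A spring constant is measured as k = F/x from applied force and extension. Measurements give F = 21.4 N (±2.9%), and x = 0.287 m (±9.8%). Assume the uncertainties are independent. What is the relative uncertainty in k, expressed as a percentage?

k is a product of powers, so relative uncertainties combine in quadrature:
  (1·δF/F)² = (1×0.0290)² = 0.000841;  (-1·δx/x)² = (-1×0.0980)² = 0.00960
δk/k = √(0.0104) = 0.102

10.2%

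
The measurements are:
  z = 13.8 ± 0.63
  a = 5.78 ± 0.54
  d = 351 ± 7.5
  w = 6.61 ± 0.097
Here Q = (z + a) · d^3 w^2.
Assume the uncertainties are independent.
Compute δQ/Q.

Let u = z + a = 19.6. δu = √(δz² + δa²) = √(0.397 + 0.292) = 0.830, so δu/u = 0.0424.
Q is then a monomial in u, d, w:
δQ/Q = √((δu/u)² + (3·δd/d)² + (2·δw/w)²) = √(0.00180 + 0.00411 + 0.000861) = 0.0823

0.0823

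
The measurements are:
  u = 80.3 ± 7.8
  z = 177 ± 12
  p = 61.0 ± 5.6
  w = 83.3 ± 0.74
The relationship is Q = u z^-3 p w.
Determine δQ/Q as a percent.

Each factor contributes (exponent × relative error)² to (δQ/Q)²:
  (1·δu/u)² = (1×0.0971)² = 0.00944;  (-3·δz/z)² = (-3×0.0678)² = 0.0414;  (1·δp/p)² = (1×0.0918)² = 0.00843;  (1·δw/w)² = (1×0.00888)² = 7.89e-05
δQ/Q = √(0.0593) = 0.244

24.4%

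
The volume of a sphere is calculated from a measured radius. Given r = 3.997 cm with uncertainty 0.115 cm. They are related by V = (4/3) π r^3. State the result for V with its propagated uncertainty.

V ∝ r^3, so δV/V = |3| · δr/r = 3 × 0.0288 = 0.0863.
V = 267.5 cm^3, so δV = 0.0863 × 267.5 = 23.1 cm^3.

267.5 ± 23.1 cm^3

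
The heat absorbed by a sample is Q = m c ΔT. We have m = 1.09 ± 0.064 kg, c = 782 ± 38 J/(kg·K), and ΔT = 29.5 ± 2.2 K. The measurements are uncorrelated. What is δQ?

Each factor contributes (exponent × relative error)² to (δQ/Q)²:
  (1·δm/m)² = (1×0.0587)² = 0.00345;  (1·δc/c)² = (1×0.0486)² = 0.00236;  (1·δΔT/ΔT)² = (1×0.0746)² = 0.00556
δQ/Q = √(0.0114) = 0.107
Q = 25100 J, so δQ = 0.107 × 25100 = 2680 J.

2680 J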